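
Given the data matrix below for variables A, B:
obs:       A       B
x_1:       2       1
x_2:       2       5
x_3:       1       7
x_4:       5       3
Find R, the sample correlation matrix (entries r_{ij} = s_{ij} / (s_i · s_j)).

Step 1 — column means:
  mean(A) = (2 + 2 + 1 + 5) / 4 = 10/4 = 2.5
  mean(B) = (1 + 5 + 7 + 3) / 4 = 16/4 = 4

Step 2 — sample variances and covariances s[i,j] = (1/(n-1)) · Σ_k (x_{k,i} - mean_i) · (x_{k,j} - mean_j), with n-1 = 3:
  s[A,A] = ((-0.5)·(-0.5) + (-0.5)·(-0.5) + (-1.5)·(-1.5) + (2.5)·(2.5)) / 3 = 9/3 = 3
  s[A,B] = ((-0.5)·(-3) + (-0.5)·(1) + (-1.5)·(3) + (2.5)·(-1)) / 3 = -6/3 = -2
  s[B,B] = ((-3)·(-3) + (1)·(1) + (3)·(3) + (-1)·(-1)) / 3 = 20/3 = 6.6667
  Sample standard deviations s_i = √(s[i,i]):
  s(A) = √(3) = 1.7321
  s(B) = √(6.6667) = 2.582

Step 3 — r_{ij} = s_{ij} / (s_i · s_j):
  r[A,A] = 1 (diagonal).
  r[A,B] = -2 / (1.7321 · 2.582) = -2 / 4.4721 = -0.4472
  r[B,B] = 1 (diagonal).

R is symmetric with unit diagonal. Assembling:

R = [[1, -0.4472],
 [-0.4472, 1]]


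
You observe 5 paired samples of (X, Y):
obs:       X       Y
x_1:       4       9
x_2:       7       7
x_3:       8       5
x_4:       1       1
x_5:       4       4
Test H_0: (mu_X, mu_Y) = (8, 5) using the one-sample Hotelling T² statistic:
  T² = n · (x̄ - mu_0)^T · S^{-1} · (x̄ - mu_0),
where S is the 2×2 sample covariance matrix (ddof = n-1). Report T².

Step 1 — sample mean vector:
  mean(X) = (4 + 7 + 8 + 1 + 4) / 5 = 24/5 = 4.8
  mean(Y) = (9 + 7 + 5 + 1 + 4) / 5 = 26/5 = 5.2
  x̄ = (4.8, 5.2),  deviation x̄ - mu_0 = (4.8, 5.2) - (8, 5) = (-3.2, 0.2).

Step 2 — sample covariance matrix, S[i,j] = (1/(n-1)) · Σ_k (x_{k,i} - mean_i) · (x_{k,j} - mean_j), divisor n-1 = 4:
  S[X,X] = ((-0.8)·(-0.8) + (2.2)·(2.2) + (3.2)·(3.2) + (-3.8)·(-3.8) + (-0.8)·(-0.8)) / 4 = 30.8/4 = 7.7
  S[X,Y] = ((-0.8)·(3.8) + (2.2)·(1.8) + (3.2)·(-0.2) + (-3.8)·(-4.2) + (-0.8)·(-1.2)) / 4 = 17.2/4 = 4.3
  S[Y,Y] = ((3.8)·(3.8) + (1.8)·(1.8) + (-0.2)·(-0.2) + (-4.2)·(-4.2) + (-1.2)·(-1.2)) / 4 = 36.8/4 = 9.2
  S = [[7.7, 4.3],
 [4.3, 9.2]].

Step 3 — invert S. det(S) = 7.7·9.2 - (4.3)² = 52.35.
  S^{-1} = (1/det) · [[d, -b], [-b, a]] = [[0.1757, -0.0821],
 [-0.0821, 0.1471]].

Step 4 — quadratic form (x̄ - mu_0)^T · S^{-1} · (x̄ - mu_0):
  S^{-1} · (x̄ - mu_0) = (-0.5788, 0.2923),
  (x̄ - mu_0)^T · [...] = (-3.2)·(-0.5788) + (0.2)·(0.2923) = 1.9106.

Step 5 — scale by n: T² = 5 · 1.9106 = 9.553.

T² ≈ 9.553


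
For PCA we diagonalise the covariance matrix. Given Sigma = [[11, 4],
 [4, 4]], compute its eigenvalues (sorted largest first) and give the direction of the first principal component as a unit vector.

Step 1 — characteristic polynomial of 2×2 Sigma:
  det(Sigma - λI) = λ² - trace · λ + det = 0.
  trace = 11 + 4 = 15, det = 11·4 - (4)² = 28.
Step 2 — discriminant:
  Δ = trace² - 4·det = 225 - 112 = 113.
Step 3 — eigenvalues:
  λ = (trace ± √Δ)/2 = (15 ± 10.6301)/2,
  λ_1 = 12.8151,  λ_2 = 2.1849.

Step 4 — unit eigenvector for λ_1: solve (Sigma - λ_1 I)v = 0. First row:
  (11 - 12.8151)·v_x + (4)·v_y = 0, i.e. (-1.8151)·v_x + (4)·v_y = 0,
  so v ∝ (b, λ_1 - a) = (4, 1.8151) = u.
  ||u|| = √((4)² + (1.8151)²) = √(19.2945) ≈ 4.3925,
  v_1 = u/||u|| ≈ (0.9106, 0.4132) (||v_1|| = 1).

λ_1 = 12.8151,  λ_2 = 2.1849;  v_1 ≈ (0.9106, 0.4132)


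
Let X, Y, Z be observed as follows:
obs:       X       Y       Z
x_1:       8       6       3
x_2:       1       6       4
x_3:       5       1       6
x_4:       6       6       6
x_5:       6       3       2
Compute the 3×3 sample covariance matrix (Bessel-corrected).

Step 1 — column means:
  mean(X) = (8 + 1 + 5 + 6 + 6) / 5 = 26/5 = 5.2
  mean(Y) = (6 + 6 + 1 + 6 + 3) / 5 = 22/5 = 4.4
  mean(Z) = (3 + 4 + 6 + 6 + 2) / 5 = 21/5 = 4.2

Step 2 — sample covariance S[i,j] = (1/(n-1)) · Σ_k (x_{k,i} - mean_i) · (x_{k,j} - mean_j), with n-1 = 4.
  S[X,X] = ((2.8)·(2.8) + (-4.2)·(-4.2) + (-0.2)·(-0.2) + (0.8)·(0.8) + (0.8)·(0.8)) / 4 = 26.8/4 = 6.7
  S[X,Y] = ((2.8)·(1.6) + (-4.2)·(1.6) + (-0.2)·(-3.4) + (0.8)·(1.6) + (0.8)·(-1.4)) / 4 = -1.4/4 = -0.35
  S[X,Z] = ((2.8)·(-1.2) + (-4.2)·(-0.2) + (-0.2)·(1.8) + (0.8)·(1.8) + (0.8)·(-2.2)) / 4 = -3.2/4 = -0.8
  S[Y,Y] = ((1.6)·(1.6) + (1.6)·(1.6) + (-3.4)·(-3.4) + (1.6)·(1.6) + (-1.4)·(-1.4)) / 4 = 21.2/4 = 5.3
  S[Y,Z] = ((1.6)·(-1.2) + (1.6)·(-0.2) + (-3.4)·(1.8) + (1.6)·(1.8) + (-1.4)·(-2.2)) / 4 = -2.4/4 = -0.6
  S[Z,Z] = ((-1.2)·(-1.2) + (-0.2)·(-0.2) + (1.8)·(1.8) + (1.8)·(1.8) + (-2.2)·(-2.2)) / 4 = 12.8/4 = 3.2

S is symmetric (S[j,i] = S[i,j]). Assembling:

S = [[6.7, -0.35, -0.8],
 [-0.35, 5.3, -0.6],
 [-0.8, -0.6, 3.2]]


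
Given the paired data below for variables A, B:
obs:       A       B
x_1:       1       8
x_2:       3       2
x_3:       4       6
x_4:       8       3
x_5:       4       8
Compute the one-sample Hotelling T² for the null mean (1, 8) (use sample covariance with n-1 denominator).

Step 1 — sample mean vector:
  mean(A) = (1 + 3 + 4 + 8 + 4) / 5 = 20/5 = 4
  mean(B) = (8 + 2 + 6 + 3 + 8) / 5 = 27/5 = 5.4
  x̄ = (4, 5.4),  deviation x̄ - mu_0 = (4, 5.4) - (1, 8) = (3, -2.6).

Step 2 — sample covariance matrix, S[i,j] = (1/(n-1)) · Σ_k (x_{k,i} - mean_i) · (x_{k,j} - mean_j), divisor n-1 = 4:
  S[A,A] = ((-3)·(-3) + (-1)·(-1) + (0)·(0) + (4)·(4) + (0)·(0)) / 4 = 26/4 = 6.5
  S[A,B] = ((-3)·(2.6) + (-1)·(-3.4) + (0)·(0.6) + (4)·(-2.4) + (0)·(2.6)) / 4 = -14/4 = -3.5
  S[B,B] = ((2.6)·(2.6) + (-3.4)·(-3.4) + (0.6)·(0.6) + (-2.4)·(-2.4) + (2.6)·(2.6)) / 4 = 31.2/4 = 7.8
  S = [[6.5, -3.5],
 [-3.5, 7.8]].

Step 3 — invert S. det(S) = 6.5·7.8 - (-3.5)² = 38.45.
  S^{-1} = (1/det) · [[d, -b], [-b, a]] = [[0.2029, 0.091],
 [0.091, 0.1691]].

Step 4 — quadratic form (x̄ - mu_0)^T · S^{-1} · (x̄ - mu_0):
  S^{-1} · (x̄ - mu_0) = (0.3719, -0.1664),
  (x̄ - mu_0)^T · [...] = (3)·(0.3719) + (-2.6)·(-0.1664) = 1.5485.

Step 5 — scale by n: T² = 5 · 1.5485 = 7.7425.

T² ≈ 7.7425


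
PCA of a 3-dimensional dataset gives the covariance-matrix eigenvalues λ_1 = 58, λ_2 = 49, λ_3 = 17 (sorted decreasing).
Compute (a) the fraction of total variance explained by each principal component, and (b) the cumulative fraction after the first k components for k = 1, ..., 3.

Step 1 — total variance = trace(Sigma) = Σ λ_i = 58 + 49 + 17 = 124.

Step 2 — fraction explained by component i = λ_i / Σ λ:
  PC1: 58/124 = 0.4677
  PC2: 49/124 = 0.3952
  PC3: 17/124 = 0.1371

Step 3 — cumulative fraction after k components = (λ_1 + ... + λ_k) / Σ λ:
  k = 1: 58/124 = 0.4677
  k = 2: (58 + 49)/124 = 107/124 = 0.8629
  k = 3: (58 + 49 + 17)/124 = 124/124 = 1

Summary (fraction, with percent):

explained: PC1 0.4677 (46.77%), PC2 0.3952 (39.52%), PC3 0.1371 (13.71%);  cumulative: 0.4677, 0.8629, 1


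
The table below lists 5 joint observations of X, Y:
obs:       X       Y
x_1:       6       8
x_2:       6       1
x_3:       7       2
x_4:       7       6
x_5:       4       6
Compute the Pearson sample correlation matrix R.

Step 1 — column means:
  mean(X) = (6 + 6 + 7 + 7 + 4) / 5 = 30/5 = 6
  mean(Y) = (8 + 1 + 2 + 6 + 6) / 5 = 23/5 = 4.6

Step 2 — sample variances and covariances s[i,j] = (1/(n-1)) · Σ_k (x_{k,i} - mean_i) · (x_{k,j} - mean_j), with n-1 = 4:
  s[X,X] = ((0)·(0) + (0)·(0) + (1)·(1) + (1)·(1) + (-2)·(-2)) / 4 = 6/4 = 1.5
  s[X,Y] = ((0)·(3.4) + (0)·(-3.6) + (1)·(-2.6) + (1)·(1.4) + (-2)·(1.4)) / 4 = -4/4 = -1
  s[Y,Y] = ((3.4)·(3.4) + (-3.6)·(-3.6) + (-2.6)·(-2.6) + (1.4)·(1.4) + (1.4)·(1.4)) / 4 = 35.2/4 = 8.8
  Sample standard deviations s_i = √(s[i,i]):
  s(X) = √(1.5) = 1.2247
  s(Y) = √(8.8) = 2.9665

Step 3 — r_{ij} = s_{ij} / (s_i · s_j):
  r[X,X] = 1 (diagonal).
  r[X,Y] = -1 / (1.2247 · 2.9665) = -1 / 3.6332 = -0.2752
  r[Y,Y] = 1 (diagonal).

R is symmetric with unit diagonal. Assembling:

R = [[1, -0.2752],
 [-0.2752, 1]]


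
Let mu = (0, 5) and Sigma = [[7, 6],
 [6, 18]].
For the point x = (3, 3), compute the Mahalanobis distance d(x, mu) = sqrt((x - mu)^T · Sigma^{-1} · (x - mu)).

Step 1 — centre the observation: (x - mu) = (3, -2).

Step 2 — invert Sigma. det(Sigma) = 7·18 - (6)² = 90.
  Sigma^{-1} = (1/det) · [[d, -b], [-b, a]] = [[0.2, -0.0667],
 [-0.0667, 0.0778]].

Step 3 — form the quadratic (x - mu)^T · Sigma^{-1} · (x - mu):
  Sigma^{-1} · (x - mu) = (0.7333, -0.3556).
  (x - mu)^T · [Sigma^{-1} · (x - mu)] = (3)·(0.7333) + (-2)·(-0.3556) = 2.9111.

Step 4 — take square root: d = √(2.9111) ≈ 1.7062.

d(x, mu) = √(2.9111) ≈ 1.7062


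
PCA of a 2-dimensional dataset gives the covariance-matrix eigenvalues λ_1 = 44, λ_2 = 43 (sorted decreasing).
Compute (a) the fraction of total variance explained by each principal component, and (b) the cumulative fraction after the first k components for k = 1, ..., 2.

Step 1 — total variance = trace(Sigma) = Σ λ_i = 44 + 43 = 87.

Step 2 — fraction explained by component i = λ_i / Σ λ:
  PC1: 44/87 = 0.5057
  PC2: 43/87 = 0.4943

Step 3 — cumulative fraction after k components = (λ_1 + ... + λ_k) / Σ λ:
  k = 1: 44/87 = 0.5057
  k = 2: (44 + 43)/87 = 87/87 = 1

Summary (fraction, with percent):

explained: PC1 0.5057 (50.57%), PC2 0.4943 (49.43%);  cumulative: 0.5057, 1


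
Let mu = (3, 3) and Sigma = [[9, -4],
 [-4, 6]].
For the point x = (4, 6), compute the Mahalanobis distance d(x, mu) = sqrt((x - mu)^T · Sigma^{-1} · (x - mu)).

Step 1 — centre the observation: (x - mu) = (1, 3).

Step 2 — invert Sigma. det(Sigma) = 9·6 - (-4)² = 38.
  Sigma^{-1} = (1/det) · [[d, -b], [-b, a]] = [[0.1579, 0.1053],
 [0.1053, 0.2368]].

Step 3 — form the quadratic (x - mu)^T · Sigma^{-1} · (x - mu):
  Sigma^{-1} · (x - mu) = (0.4737, 0.8158).
  (x - mu)^T · [Sigma^{-1} · (x - mu)] = (1)·(0.4737) + (3)·(0.8158) = 2.9211.

Step 4 — take square root: d = √(2.9211) ≈ 1.7091.

d(x, mu) = √(2.9211) ≈ 1.7091


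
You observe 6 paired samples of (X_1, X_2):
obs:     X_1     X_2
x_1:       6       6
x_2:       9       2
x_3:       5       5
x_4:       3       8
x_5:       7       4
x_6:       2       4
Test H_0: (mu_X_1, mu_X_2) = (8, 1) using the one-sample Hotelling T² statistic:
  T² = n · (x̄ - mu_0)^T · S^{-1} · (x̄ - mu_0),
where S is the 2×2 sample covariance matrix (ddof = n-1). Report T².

Step 1 — sample mean vector:
  mean(X_1) = (6 + 9 + 5 + 3 + 7 + 2) / 6 = 32/6 = 5.3333
  mean(X_2) = (6 + 2 + 5 + 8 + 4 + 4) / 6 = 29/6 = 4.8333
  x̄ = (5.3333, 4.8333),  deviation x̄ - mu_0 = (5.3333, 4.8333) - (8, 1) = (-2.6667, 3.8333).

Step 2 — sample covariance matrix, S[i,j] = (1/(n-1)) · Σ_k (x_{k,i} - mean_i) · (x_{k,j} - mean_j), divisor n-1 = 5:
  S[X_1,X_1] = ((0.6667)·(0.6667) + (3.6667)·(3.6667) + (-0.3333)·(-0.3333) + (-2.3333)·(-2.3333) + (1.6667)·(1.6667) + (-3.3333)·(-3.3333)) / 5 = 33.3333/5 = 6.6667
  S[X_1,X_2] = ((0.6667)·(1.1667) + (3.6667)·(-2.8333) + (-0.3333)·(0.1667) + (-2.3333)·(3.1667) + (1.6667)·(-0.8333) + (-3.3333)·(-0.8333)) / 5 = -15.6667/5 = -3.1333
  S[X_2,X_2] = ((1.1667)·(1.1667) + (-2.8333)·(-2.8333) + (0.1667)·(0.1667) + (3.1667)·(3.1667) + (-0.8333)·(-0.8333) + (-0.8333)·(-0.8333)) / 5 = 20.8333/5 = 4.1667
  S = [[6.6667, -3.1333],
 [-3.1333, 4.1667]].

Step 3 — invert S. det(S) = 6.6667·4.1667 - (-3.1333)² = 17.96.
  S^{-1} = (1/det) · [[d, -b], [-b, a]] = [[0.232, 0.1745],
 [0.1745, 0.3712]].

Step 4 — quadratic form (x̄ - mu_0)^T · S^{-1} · (x̄ - mu_0):
  S^{-1} · (x̄ - mu_0) = (0.0501, 0.9577),
  (x̄ - mu_0)^T · [...] = (-2.6667)·(0.0501) + (3.8333)·(0.9577) = 3.5375.

Step 5 — scale by n: T² = 6 · 3.5375 = 21.2249.

T² ≈ 21.2249


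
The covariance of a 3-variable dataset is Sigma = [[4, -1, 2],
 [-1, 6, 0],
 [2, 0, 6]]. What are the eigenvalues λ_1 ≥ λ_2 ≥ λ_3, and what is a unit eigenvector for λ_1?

Step 1 — characteristic polynomial p(λ) = det(λI - Sigma) = λ³ - tr·λ² + c_1·λ - det, where tr = trace, c_1 = sum of the principal 2×2 minors, det = det(Sigma):
  tr = 4 + 6 + 6 = 16,
  c_1 = (4·6 - (-1)²) + (4·6 - (2)²) + (6·6 - (0)²) = 23 + 20 + 36 = 79,
  det = 4·(6·6 - (0)²) - (-1)·((-1)·6 - (0)·(2)) + (2)·((-1)·(0) - 6·(2)) = 4·(36) - (-1)·(-6) + (2)·(-12) = 114.
  So p(λ) = λ³ - 16λ² + 79λ - 114.
Step 2 — look for an integer root (rational root theorem: any rational root is an integer divisor of 114). Testing λ = 6:
  p(6) = 216 - 576 + 474 - 114 = 0  ✓
  Dividing out (λ - 6): p(λ) = (λ - 6)(λ² - 10λ + 19).
Step 3 — remaining eigenvalues from the quadratic λ² - 10λ + 19 = 0:
  Δ = 10² - 4·19 = 100 - 76 = 24,  λ = (10 ± √24)/2 = (10 ± 4.899)/2 ≈ 7.4495 or 2.5505.
  Sorted: λ_1 = 7.4495,  λ_2 = 6,  λ_3 = 2.5505  (check: sum = 16 = tr ✓).

Step 4 — unit eigenvector for λ_1 ≈ 7.4495: v spans the null space of (Sigma - λ_1 I), whose rows are
  r_1 = (-3.4495, -1, 2),  r_2 = (-1, -1.4495, 0),  r_3 = (2, 0, -1.4495).
  v is orthogonal to every row, so take v ∝ r_1 × r_2 = ((-1)·(0) - (2)·(-1.4495), (2)·(-1) - (-3.4495)·(0), (-3.4495)·(-1.4495) - (-1)·(-1)) ≈ (2.899, -2, 4).
  Let u = (2.899, -2, 4).
  ||u|| = √((2.899)² + (-2)² + (4)²) = √(28.4041) ≈ 5.3295,  v_1 = u/||u|| ≈ (0.5439, -0.3753, 0.7505) (||v_1|| = 1).

λ_1 = 7.4495,  λ_2 = 6,  λ_3 = 2.5505;  v_1 ≈ (0.5439, -0.3753, 0.7505)


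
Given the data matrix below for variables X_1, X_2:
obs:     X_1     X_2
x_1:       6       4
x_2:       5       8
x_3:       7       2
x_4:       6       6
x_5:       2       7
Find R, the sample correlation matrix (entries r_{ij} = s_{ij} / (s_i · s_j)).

Step 1 — column means:
  mean(X_1) = (6 + 5 + 7 + 6 + 2) / 5 = 26/5 = 5.2
  mean(X_2) = (4 + 8 + 2 + 6 + 7) / 5 = 27/5 = 5.4

Step 2 — sample variances and covariances s[i,j] = (1/(n-1)) · Σ_k (x_{k,i} - mean_i) · (x_{k,j} - mean_j), with n-1 = 4:
  s[X_1,X_1] = ((0.8)·(0.8) + (-0.2)·(-0.2) + (1.8)·(1.8) + (0.8)·(0.8) + (-3.2)·(-3.2)) / 4 = 14.8/4 = 3.7
  s[X_1,X_2] = ((0.8)·(-1.4) + (-0.2)·(2.6) + (1.8)·(-3.4) + (0.8)·(0.6) + (-3.2)·(1.6)) / 4 = -12.4/4 = -3.1
  s[X_2,X_2] = ((-1.4)·(-1.4) + (2.6)·(2.6) + (-3.4)·(-3.4) + (0.6)·(0.6) + (1.6)·(1.6)) / 4 = 23.2/4 = 5.8
  Sample standard deviations s_i = √(s[i,i]):
  s(X_1) = √(3.7) = 1.9235
  s(X_2) = √(5.8) = 2.4083

Step 3 — r_{ij} = s_{ij} / (s_i · s_j):
  r[X_1,X_1] = 1 (diagonal).
  r[X_1,X_2] = -3.1 / (1.9235 · 2.4083) = -3.1 / 4.6325 = -0.6692
  r[X_2,X_2] = 1 (diagonal).

R is symmetric with unit diagonal. Assembling:

R = [[1, -0.6692],
 [-0.6692, 1]]


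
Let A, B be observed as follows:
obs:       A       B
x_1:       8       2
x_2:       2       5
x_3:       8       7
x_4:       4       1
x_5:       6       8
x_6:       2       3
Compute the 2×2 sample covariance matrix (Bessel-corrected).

Step 1 — column means:
  mean(A) = (8 + 2 + 8 + 4 + 6 + 2) / 6 = 30/6 = 5
  mean(B) = (2 + 5 + 7 + 1 + 8 + 3) / 6 = 26/6 = 4.3333

Step 2 — sample covariance S[i,j] = (1/(n-1)) · Σ_k (x_{k,i} - mean_i) · (x_{k,j} - mean_j), with n-1 = 5.
  S[A,A] = ((3)·(3) + (-3)·(-3) + (3)·(3) + (-1)·(-1) + (1)·(1) + (-3)·(-3)) / 5 = 38/5 = 7.6
  S[A,B] = ((3)·(-2.3333) + (-3)·(0.6667) + (3)·(2.6667) + (-1)·(-3.3333) + (1)·(3.6667) + (-3)·(-1.3333)) / 5 = 10/5 = 2
  S[B,B] = ((-2.3333)·(-2.3333) + (0.6667)·(0.6667) + (2.6667)·(2.6667) + (-3.3333)·(-3.3333) + (3.6667)·(3.6667) + (-1.3333)·(-1.3333)) / 5 = 39.3333/5 = 7.8667

S is symmetric (S[j,i] = S[i,j]). Assembling:

S = [[7.6, 2],
 [2, 7.8667]]


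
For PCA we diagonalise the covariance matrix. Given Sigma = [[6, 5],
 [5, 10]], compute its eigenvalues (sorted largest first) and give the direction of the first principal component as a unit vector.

Step 1 — characteristic polynomial of 2×2 Sigma:
  det(Sigma - λI) = λ² - trace · λ + det = 0.
  trace = 6 + 10 = 16, det = 6·10 - (5)² = 35.
Step 2 — discriminant:
  Δ = trace² - 4·det = 256 - 140 = 116.
Step 3 — eigenvalues:
  λ = (trace ± √Δ)/2 = (16 ± 10.7703)/2,
  λ_1 = 13.3852,  λ_2 = 2.6148.

Step 4 — unit eigenvector for λ_1: solve (Sigma - λ_1 I)v = 0. First row:
  (6 - 13.3852)·v_x + (5)·v_y = 0, i.e. (-7.3852)·v_x + (5)·v_y = 0,
  so v ∝ (b, λ_1 - a) = (5, 7.3852) = u.
  ||u|| = √((5)² + (7.3852)²) = √(79.5407) ≈ 8.9186,
  v_1 = u/||u|| ≈ (0.5606, 0.8281) (||v_1|| = 1).

λ_1 = 13.3852,  λ_2 = 2.6148;  v_1 ≈ (0.5606, 0.8281)


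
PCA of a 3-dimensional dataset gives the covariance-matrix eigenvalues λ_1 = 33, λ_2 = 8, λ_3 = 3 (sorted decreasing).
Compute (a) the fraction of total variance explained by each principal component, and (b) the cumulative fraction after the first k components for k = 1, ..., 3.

Step 1 — total variance = trace(Sigma) = Σ λ_i = 33 + 8 + 3 = 44.

Step 2 — fraction explained by component i = λ_i / Σ λ:
  PC1: 33/44 = 0.75
  PC2: 8/44 = 0.1818
  PC3: 3/44 = 0.0682

Step 3 — cumulative fraction after k components = (λ_1 + ... + λ_k) / Σ λ:
  k = 1: 33/44 = 0.75
  k = 2: (33 + 8)/44 = 41/44 = 0.9318
  k = 3: (33 + 8 + 3)/44 = 44/44 = 1

Summary (fraction, with percent):

explained: PC1 0.75 (75%), PC2 0.1818 (18.18%), PC3 0.0682 (6.82%);  cumulative: 0.75, 0.9318, 1


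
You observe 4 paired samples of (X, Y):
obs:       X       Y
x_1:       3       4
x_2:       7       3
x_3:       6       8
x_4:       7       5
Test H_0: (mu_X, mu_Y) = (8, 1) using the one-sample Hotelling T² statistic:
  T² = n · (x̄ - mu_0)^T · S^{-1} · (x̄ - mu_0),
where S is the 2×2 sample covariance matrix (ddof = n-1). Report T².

Step 1 — sample mean vector:
  mean(X) = (3 + 7 + 6 + 7) / 4 = 23/4 = 5.75
  mean(Y) = (4 + 3 + 8 + 5) / 4 = 20/4 = 5
  x̄ = (5.75, 5),  deviation x̄ - mu_0 = (5.75, 5) - (8, 1) = (-2.25, 4).

Step 2 — sample covariance matrix, S[i,j] = (1/(n-1)) · Σ_k (x_{k,i} - mean_i) · (x_{k,j} - mean_j), divisor n-1 = 3:
  S[X,X] = ((-2.75)·(-2.75) + (1.25)·(1.25) + (0.25)·(0.25) + (1.25)·(1.25)) / 3 = 10.75/3 = 3.5833
  S[X,Y] = ((-2.75)·(-1) + (1.25)·(-2) + (0.25)·(3) + (1.25)·(0)) / 3 = 1/3 = 0.3333
  S[Y,Y] = ((-1)·(-1) + (-2)·(-2) + (3)·(3) + (0)·(0)) / 3 = 14/3 = 4.6667
  S = [[3.5833, 0.3333],
 [0.3333, 4.6667]].

Step 3 — invert S. det(S) = 3.5833·4.6667 - (0.3333)² = 16.6111.
  S^{-1} = (1/det) · [[d, -b], [-b, a]] = [[0.2809, -0.0201],
 [-0.0201, 0.2157]].

Step 4 — quadratic form (x̄ - mu_0)^T · S^{-1} · (x̄ - mu_0):
  S^{-1} · (x̄ - mu_0) = (-0.7124, 0.908),
  (x̄ - mu_0)^T · [...] = (-2.25)·(-0.7124) + (4)·(0.908) = 5.2349.

Step 5 — scale by n: T² = 4 · 5.2349 = 20.9398.

T² ≈ 20.9398


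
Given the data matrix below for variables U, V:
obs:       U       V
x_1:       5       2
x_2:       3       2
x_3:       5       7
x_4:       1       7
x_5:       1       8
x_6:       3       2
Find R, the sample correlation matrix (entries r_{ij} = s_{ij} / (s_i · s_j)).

Step 1 — column means:
  mean(U) = (5 + 3 + 5 + 1 + 1 + 3) / 6 = 18/6 = 3
  mean(V) = (2 + 2 + 7 + 7 + 8 + 2) / 6 = 28/6 = 4.6667

Step 2 — sample variances and covariances s[i,j] = (1/(n-1)) · Σ_k (x_{k,i} - mean_i) · (x_{k,j} - mean_j), with n-1 = 5:
  s[U,U] = ((2)·(2) + (0)·(0) + (2)·(2) + (-2)·(-2) + (-2)·(-2) + (0)·(0)) / 5 = 16/5 = 3.2
  s[U,V] = ((2)·(-2.6667) + (0)·(-2.6667) + (2)·(2.3333) + (-2)·(2.3333) + (-2)·(3.3333) + (0)·(-2.6667)) / 5 = -12/5 = -2.4
  s[V,V] = ((-2.6667)·(-2.6667) + (-2.6667)·(-2.6667) + (2.3333)·(2.3333) + (2.3333)·(2.3333) + (3.3333)·(3.3333) + (-2.6667)·(-2.6667)) / 5 = 43.3333/5 = 8.6667
  Sample standard deviations s_i = √(s[i,i]):
  s(U) = √(3.2) = 1.7889
  s(V) = √(8.6667) = 2.9439

Step 3 — r_{ij} = s_{ij} / (s_i · s_j):
  r[U,U] = 1 (diagonal).
  r[U,V] = -2.4 / (1.7889 · 2.9439) = -2.4 / 5.2662 = -0.4557
  r[V,V] = 1 (diagonal).

R is symmetric with unit diagonal. Assembling:

R = [[1, -0.4557],
 [-0.4557, 1]]


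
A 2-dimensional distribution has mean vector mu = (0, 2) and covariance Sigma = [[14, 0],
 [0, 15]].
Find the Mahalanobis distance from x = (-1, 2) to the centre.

Step 1 — centre the observation: (x - mu) = (-1, 0).

Step 2 — invert Sigma. det(Sigma) = 14·15 - (0)² = 210.
  Sigma^{-1} = (1/det) · [[d, -b], [-b, a]] = [[0.0714, 0],
 [0, 0.0667]].

Step 3 — form the quadratic (x - mu)^T · Sigma^{-1} · (x - mu):
  Sigma^{-1} · (x - mu) = (-0.0714, 0).
  (x - mu)^T · [Sigma^{-1} · (x - mu)] = (-1)·(-0.0714) + (0)·(0) = 0.0714.

Step 4 — take square root: d = √(0.0714) ≈ 0.2673.

d(x, mu) = √(0.0714) ≈ 0.2673


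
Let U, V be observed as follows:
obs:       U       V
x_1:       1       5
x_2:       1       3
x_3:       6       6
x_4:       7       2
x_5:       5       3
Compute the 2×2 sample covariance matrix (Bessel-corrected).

Step 1 — column means:
  mean(U) = (1 + 1 + 6 + 7 + 5) / 5 = 20/5 = 4
  mean(V) = (5 + 3 + 6 + 2 + 3) / 5 = 19/5 = 3.8

Step 2 — sample covariance S[i,j] = (1/(n-1)) · Σ_k (x_{k,i} - mean_i) · (x_{k,j} - mean_j), with n-1 = 4.
  S[U,U] = ((-3)·(-3) + (-3)·(-3) + (2)·(2) + (3)·(3) + (1)·(1)) / 4 = 32/4 = 8
  S[U,V] = ((-3)·(1.2) + (-3)·(-0.8) + (2)·(2.2) + (3)·(-1.8) + (1)·(-0.8)) / 4 = -3/4 = -0.75
  S[V,V] = ((1.2)·(1.2) + (-0.8)·(-0.8) + (2.2)·(2.2) + (-1.8)·(-1.8) + (-0.8)·(-0.8)) / 4 = 10.8/4 = 2.7

S is symmetric (S[j,i] = S[i,j]). Assembling:

S = [[8, -0.75],
 [-0.75, 2.7]]


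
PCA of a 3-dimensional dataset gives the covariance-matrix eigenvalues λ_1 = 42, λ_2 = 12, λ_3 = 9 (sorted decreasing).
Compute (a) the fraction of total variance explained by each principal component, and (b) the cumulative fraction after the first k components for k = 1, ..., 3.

Step 1 — total variance = trace(Sigma) = Σ λ_i = 42 + 12 + 9 = 63.

Step 2 — fraction explained by component i = λ_i / Σ λ:
  PC1: 42/63 = 0.6667
  PC2: 12/63 = 0.1905
  PC3: 9/63 = 0.1429

Step 3 — cumulative fraction after k components = (λ_1 + ... + λ_k) / Σ λ:
  k = 1: 42/63 = 0.6667
  k = 2: (42 + 12)/63 = 54/63 = 0.8571
  k = 3: (42 + 12 + 9)/63 = 63/63 = 1

Summary (fraction, with percent):

explained: PC1 0.6667 (66.67%), PC2 0.1905 (19.05%), PC3 0.1429 (14.29%);  cumulative: 0.6667, 0.8571, 1


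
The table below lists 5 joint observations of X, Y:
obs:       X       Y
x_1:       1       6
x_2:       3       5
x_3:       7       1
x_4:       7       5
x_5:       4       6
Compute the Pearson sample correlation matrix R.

Step 1 — column means:
  mean(X) = (1 + 3 + 7 + 7 + 4) / 5 = 22/5 = 4.4
  mean(Y) = (6 + 5 + 1 + 5 + 6) / 5 = 23/5 = 4.6

Step 2 — sample variances and covariances s[i,j] = (1/(n-1)) · Σ_k (x_{k,i} - mean_i) · (x_{k,j} - mean_j), with n-1 = 4:
  s[X,X] = ((-3.4)·(-3.4) + (-1.4)·(-1.4) + (2.6)·(2.6) + (2.6)·(2.6) + (-0.4)·(-0.4)) / 4 = 27.2/4 = 6.8
  s[X,Y] = ((-3.4)·(1.4) + (-1.4)·(0.4) + (2.6)·(-3.6) + (2.6)·(0.4) + (-0.4)·(1.4)) / 4 = -14.2/4 = -3.55
  s[Y,Y] = ((1.4)·(1.4) + (0.4)·(0.4) + (-3.6)·(-3.6) + (0.4)·(0.4) + (1.4)·(1.4)) / 4 = 17.2/4 = 4.3
  Sample standard deviations s_i = √(s[i,i]):
  s(X) = √(6.8) = 2.6077
  s(Y) = √(4.3) = 2.0736

Step 3 — r_{ij} = s_{ij} / (s_i · s_j):
  r[X,X] = 1 (diagonal).
  r[X,Y] = -3.55 / (2.6077 · 2.0736) = -3.55 / 5.4074 = -0.6565
  r[Y,Y] = 1 (diagonal).

R is symmetric with unit diagonal. Assembling:

R = [[1, -0.6565],
 [-0.6565, 1]]


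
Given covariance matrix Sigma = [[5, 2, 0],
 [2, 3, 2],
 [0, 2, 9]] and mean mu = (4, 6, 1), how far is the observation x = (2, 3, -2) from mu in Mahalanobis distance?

Step 1 — centre the observation: (x - mu) = (-2, -3, -3).

Step 2 — invert Sigma (cofactor / det for 3×3, or solve directly):
  Sigma^{-1} = [[0.2911, -0.2278, 0.0506],
 [-0.2278, 0.5696, -0.1266],
 [0.0506, -0.1266, 0.1392]].

Step 3 — form the quadratic (x - mu)^T · Sigma^{-1} · (x - mu):
  Sigma^{-1} · (x - mu) = (-0.0506, -0.8734, -0.1392).
  (x - mu)^T · [Sigma^{-1} · (x - mu)] = (-2)·(-0.0506) + (-3)·(-0.8734) + (-3)·(-0.1392) = 3.1392.

Step 4 — take square root: d = √(3.1392) ≈ 1.7718.

d(x, mu) = √(3.1392) ≈ 1.7718


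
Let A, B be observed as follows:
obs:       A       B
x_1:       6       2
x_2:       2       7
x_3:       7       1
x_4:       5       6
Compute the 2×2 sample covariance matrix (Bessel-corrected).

Step 1 — column means:
  mean(A) = (6 + 2 + 7 + 5) / 4 = 20/4 = 5
  mean(B) = (2 + 7 + 1 + 6) / 4 = 16/4 = 4

Step 2 — sample covariance S[i,j] = (1/(n-1)) · Σ_k (x_{k,i} - mean_i) · (x_{k,j} - mean_j), with n-1 = 3.
  S[A,A] = ((1)·(1) + (-3)·(-3) + (2)·(2) + (0)·(0)) / 3 = 14/3 = 4.6667
  S[A,B] = ((1)·(-2) + (-3)·(3) + (2)·(-3) + (0)·(2)) / 3 = -17/3 = -5.6667
  S[B,B] = ((-2)·(-2) + (3)·(3) + (-3)·(-3) + (2)·(2)) / 3 = 26/3 = 8.6667

S is symmetric (S[j,i] = S[i,j]). Assembling:

S = [[4.6667, -5.6667],
 [-5.6667, 8.6667]]


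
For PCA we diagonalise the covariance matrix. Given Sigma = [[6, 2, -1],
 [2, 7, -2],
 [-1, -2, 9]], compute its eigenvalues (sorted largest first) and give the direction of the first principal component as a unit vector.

Step 1 — characteristic polynomial p(λ) = det(λI - Sigma) = λ³ - tr·λ² + c_1·λ - det, where tr = trace, c_1 = sum of the principal 2×2 minors, det = det(Sigma):
  tr = 6 + 7 + 9 = 22,
  c_1 = (6·7 - (2)²) + (6·9 - (-1)²) + (7·9 - (-2)²) = 38 + 53 + 59 = 150,
  det = 6·(7·9 - (-2)²) - (2)·((2)·9 - (-2)·(-1)) + (-1)·((2)·(-2) - 7·(-1)) = 6·(59) - (2)·(16) + (-1)·(3) = 319.
  So p(λ) = λ³ - 22λ² + 150λ - 319.
Step 2 — look for an integer root (rational root theorem: any rational root is an integer divisor of 319). Testing λ = 11:
  p(11) = 1331 - 2662 + 1650 - 319 = 0  ✓
  Dividing out (λ - 11): p(λ) = (λ - 11)(λ² - 11λ + 29).
Step 3 — remaining eigenvalues from the quadratic λ² - 11λ + 29 = 0:
  Δ = 11² - 4·29 = 121 - 116 = 5,  λ = (11 ± √5)/2 = (11 ± 2.2361)/2 ≈ 6.618 or 4.382.
  Sorted: λ_1 = 11,  λ_2 = 6.618,  λ_3 = 4.382  (check: sum = 22 = tr ✓).

Step 4 — unit eigenvector for λ_1 = 11: v spans the null space of (Sigma - λ_1 I), whose rows are
  r_1 = (-5, 2, -1),  r_2 = (2, -4, -2),  r_3 = (-1, -2, -2).
  v is orthogonal to every row, so take v ∝ r_1 × r_2 = ((2)·(-2) - (-1)·(-4), (-1)·(2) - (-5)·(-2), (-5)·(-4) - (2)·(2)) = (-8, -12, 16).
  Rescale (divide by 4; multiply by -1 so the first nonzero entry is positive): u = (2, 3, -4).
  ||u|| = √((2)² + (3)² + (-4)²) = √(29) ≈ 5.3852,  v_1 = u/||u|| ≈ (0.3714, 0.5571, -0.7428) (||v_1|| = 1).

λ_1 = 11,  λ_2 = 6.618,  λ_3 = 4.382;  v_1 ≈ (0.3714, 0.5571, -0.7428)


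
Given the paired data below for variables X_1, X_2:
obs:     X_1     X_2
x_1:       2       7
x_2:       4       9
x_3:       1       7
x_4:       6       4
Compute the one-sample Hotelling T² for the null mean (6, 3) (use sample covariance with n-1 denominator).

Step 1 — sample mean vector:
  mean(X_1) = (2 + 4 + 1 + 6) / 4 = 13/4 = 3.25
  mean(X_2) = (7 + 9 + 7 + 4) / 4 = 27/4 = 6.75
  x̄ = (3.25, 6.75),  deviation x̄ - mu_0 = (3.25, 6.75) - (6, 3) = (-2.75, 3.75).

Step 2 — sample covariance matrix, S[i,j] = (1/(n-1)) · Σ_k (x_{k,i} - mean_i) · (x_{k,j} - mean_j), divisor n-1 = 3:
  S[X_1,X_1] = ((-1.25)·(-1.25) + (0.75)·(0.75) + (-2.25)·(-2.25) + (2.75)·(2.75)) / 3 = 14.75/3 = 4.9167
  S[X_1,X_2] = ((-1.25)·(0.25) + (0.75)·(2.25) + (-2.25)·(0.25) + (2.75)·(-2.75)) / 3 = -6.75/3 = -2.25
  S[X_2,X_2] = ((0.25)·(0.25) + (2.25)·(2.25) + (0.25)·(0.25) + (-2.75)·(-2.75)) / 3 = 12.75/3 = 4.25
  S = [[4.9167, -2.25],
 [-2.25, 4.25]].

Step 3 — invert S. det(S) = 4.9167·4.25 - (-2.25)² = 15.8333.
  S^{-1} = (1/det) · [[d, -b], [-b, a]] = [[0.2684, 0.1421],
 [0.1421, 0.3105]].

Step 4 — quadratic form (x̄ - mu_0)^T · S^{-1} · (x̄ - mu_0):
  S^{-1} · (x̄ - mu_0) = (-0.2053, 0.7737),
  (x̄ - mu_0)^T · [...] = (-2.75)·(-0.2053) + (3.75)·(0.7737) = 3.4658.

Step 5 — scale by n: T² = 4 · 3.4658 = 13.8632.

T² ≈ 13.8632


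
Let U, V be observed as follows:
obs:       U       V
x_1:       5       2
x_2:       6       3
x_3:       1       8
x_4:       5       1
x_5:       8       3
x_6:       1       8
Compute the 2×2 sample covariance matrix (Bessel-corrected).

Step 1 — column means:
  mean(U) = (5 + 6 + 1 + 5 + 8 + 1) / 6 = 26/6 = 4.3333
  mean(V) = (2 + 3 + 8 + 1 + 3 + 8) / 6 = 25/6 = 4.1667

Step 2 — sample covariance S[i,j] = (1/(n-1)) · Σ_k (x_{k,i} - mean_i) · (x_{k,j} - mean_j), with n-1 = 5.
  S[U,U] = ((0.6667)·(0.6667) + (1.6667)·(1.6667) + (-3.3333)·(-3.3333) + (0.6667)·(0.6667) + (3.6667)·(3.6667) + (-3.3333)·(-3.3333)) / 5 = 39.3333/5 = 7.8667
  S[U,V] = ((0.6667)·(-2.1667) + (1.6667)·(-1.1667) + (-3.3333)·(3.8333) + (0.6667)·(-3.1667) + (3.6667)·(-1.1667) + (-3.3333)·(3.8333)) / 5 = -35.3333/5 = -7.0667
  S[V,V] = ((-2.1667)·(-2.1667) + (-1.1667)·(-1.1667) + (3.8333)·(3.8333) + (-3.1667)·(-3.1667) + (-1.1667)·(-1.1667) + (3.8333)·(3.8333)) / 5 = 46.8333/5 = 9.3667

S is symmetric (S[j,i] = S[i,j]). Assembling:

S = [[7.8667, -7.0667],
 [-7.0667, 9.3667]]


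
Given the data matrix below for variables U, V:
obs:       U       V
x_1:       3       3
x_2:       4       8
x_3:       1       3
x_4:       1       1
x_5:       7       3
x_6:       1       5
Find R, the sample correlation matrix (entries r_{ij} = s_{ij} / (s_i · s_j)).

Step 1 — column means:
  mean(U) = (3 + 4 + 1 + 1 + 7 + 1) / 6 = 17/6 = 2.8333
  mean(V) = (3 + 8 + 3 + 1 + 3 + 5) / 6 = 23/6 = 3.8333

Step 2 — sample variances and covariances s[i,j] = (1/(n-1)) · Σ_k (x_{k,i} - mean_i) · (x_{k,j} - mean_j), with n-1 = 5:
  s[U,U] = ((0.1667)·(0.1667) + (1.1667)·(1.1667) + (-1.8333)·(-1.8333) + (-1.8333)·(-1.8333) + (4.1667)·(4.1667) + (-1.8333)·(-1.8333)) / 5 = 28.8333/5 = 5.7667
  s[U,V] = ((0.1667)·(-0.8333) + (1.1667)·(4.1667) + (-1.8333)·(-0.8333) + (-1.8333)·(-2.8333) + (4.1667)·(-0.8333) + (-1.8333)·(1.1667)) / 5 = 5.8333/5 = 1.1667
  s[V,V] = ((-0.8333)·(-0.8333) + (4.1667)·(4.1667) + (-0.8333)·(-0.8333) + (-2.8333)·(-2.8333) + (-0.8333)·(-0.8333) + (1.1667)·(1.1667)) / 5 = 28.8333/5 = 5.7667
  Sample standard deviations s_i = √(s[i,i]):
  s(U) = √(5.7667) = 2.4014
  s(V) = √(5.7667) = 2.4014

Step 3 — r_{ij} = s_{ij} / (s_i · s_j):
  r[U,U] = 1 (diagonal).
  r[U,V] = 1.1667 / (2.4014 · 2.4014) = 1.1667 / 5.7667 = 0.2023
  r[V,V] = 1 (diagonal).

R is symmetric with unit diagonal. Assembling:

R = [[1, 0.2023],
 [0.2023, 1]]


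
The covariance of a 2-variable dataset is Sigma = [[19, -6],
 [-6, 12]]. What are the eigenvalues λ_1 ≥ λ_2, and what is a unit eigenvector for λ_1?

Step 1 — characteristic polynomial of 2×2 Sigma:
  det(Sigma - λI) = λ² - trace · λ + det = 0.
  trace = 19 + 12 = 31, det = 19·12 - (-6)² = 192.
Step 2 — discriminant:
  Δ = trace² - 4·det = 961 - 768 = 193.
Step 3 — eigenvalues:
  λ = (trace ± √Δ)/2 = (31 ± 13.8924)/2,
  λ_1 = 22.4462,  λ_2 = 8.5538.

Step 4 — unit eigenvector for λ_1: solve (Sigma - λ_1 I)v = 0. First row:
  (19 - 22.4462)·v_x + (-6)·v_y = 0, i.e. (-3.4462)·v_x + (-6)·v_y = 0,
  so v ∝ (b, λ_1 - a) = (-6, 3.4462); multiply by -1 so the first entry is positive: u = (6, -3.4462).
  ||u|| = √((6)² + (-3.4462)²) = √(47.8764) ≈ 6.9193,
  v_1 = u/||u|| ≈ (0.8671, -0.4981) (||v_1|| = 1).

λ_1 = 22.4462,  λ_2 = 8.5538;  v_1 ≈ (0.8671, -0.4981)


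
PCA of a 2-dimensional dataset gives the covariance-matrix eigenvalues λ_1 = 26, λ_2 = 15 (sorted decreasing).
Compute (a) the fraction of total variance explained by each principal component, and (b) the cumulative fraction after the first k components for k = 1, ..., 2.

Step 1 — total variance = trace(Sigma) = Σ λ_i = 26 + 15 = 41.

Step 2 — fraction explained by component i = λ_i / Σ λ:
  PC1: 26/41 = 0.6341
  PC2: 15/41 = 0.3659

Step 3 — cumulative fraction after k components = (λ_1 + ... + λ_k) / Σ λ:
  k = 1: 26/41 = 0.6341
  k = 2: (26 + 15)/41 = 41/41 = 1

Summary (fraction, with percent):

explained: PC1 0.6341 (63.41%), PC2 0.3659 (36.59%);  cumulative: 0.6341, 1


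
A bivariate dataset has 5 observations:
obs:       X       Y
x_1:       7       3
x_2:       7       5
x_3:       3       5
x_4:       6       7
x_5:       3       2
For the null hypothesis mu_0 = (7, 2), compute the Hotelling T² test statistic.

Step 1 — sample mean vector:
  mean(X) = (7 + 7 + 3 + 6 + 3) / 5 = 26/5 = 5.2
  mean(Y) = (3 + 5 + 5 + 7 + 2) / 5 = 22/5 = 4.4
  x̄ = (5.2, 4.4),  deviation x̄ - mu_0 = (5.2, 4.4) - (7, 2) = (-1.8, 2.4).

Step 2 — sample covariance matrix, S[i,j] = (1/(n-1)) · Σ_k (x_{k,i} - mean_i) · (x_{k,j} - mean_j), divisor n-1 = 4:
  S[X,X] = ((1.8)·(1.8) + (1.8)·(1.8) + (-2.2)·(-2.2) + (0.8)·(0.8) + (-2.2)·(-2.2)) / 4 = 16.8/4 = 4.2
  S[X,Y] = ((1.8)·(-1.4) + (1.8)·(0.6) + (-2.2)·(0.6) + (0.8)·(2.6) + (-2.2)·(-2.4)) / 4 = 4.6/4 = 1.15
  S[Y,Y] = ((-1.4)·(-1.4) + (0.6)·(0.6) + (0.6)·(0.6) + (2.6)·(2.6) + (-2.4)·(-2.4)) / 4 = 15.2/4 = 3.8
  S = [[4.2, 1.15],
 [1.15, 3.8]].

Step 3 — invert S. det(S) = 4.2·3.8 - (1.15)² = 14.6375.
  S^{-1} = (1/det) · [[d, -b], [-b, a]] = [[0.2596, -0.0786],
 [-0.0786, 0.2869]].

Step 4 — quadratic form (x̄ - mu_0)^T · S^{-1} · (x̄ - mu_0):
  S^{-1} · (x̄ - mu_0) = (-0.6558, 0.8301),
  (x̄ - mu_0)^T · [...] = (-1.8)·(-0.6558) + (2.4)·(0.8301) = 3.1727.

Step 5 — scale by n: T² = 5 · 3.1727 = 15.8634.

T² ≈ 15.8634


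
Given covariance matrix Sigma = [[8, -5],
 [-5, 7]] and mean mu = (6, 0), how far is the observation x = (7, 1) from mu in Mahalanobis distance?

Step 1 — centre the observation: (x - mu) = (1, 1).

Step 2 — invert Sigma. det(Sigma) = 8·7 - (-5)² = 31.
  Sigma^{-1} = (1/det) · [[d, -b], [-b, a]] = [[0.2258, 0.1613],
 [0.1613, 0.2581]].

Step 3 — form the quadratic (x - mu)^T · Sigma^{-1} · (x - mu):
  Sigma^{-1} · (x - mu) = (0.3871, 0.4194).
  (x - mu)^T · [Sigma^{-1} · (x - mu)] = (1)·(0.3871) + (1)·(0.4194) = 0.8065.

Step 4 — take square root: d = √(0.8065) ≈ 0.898.

d(x, mu) = √(0.8065) ≈ 0.898


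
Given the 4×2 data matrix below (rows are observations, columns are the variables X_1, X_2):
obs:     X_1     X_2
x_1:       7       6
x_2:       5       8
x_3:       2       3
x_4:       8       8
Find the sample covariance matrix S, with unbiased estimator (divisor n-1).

Step 1 — column means:
  mean(X_1) = (7 + 5 + 2 + 8) / 4 = 22/4 = 5.5
  mean(X_2) = (6 + 8 + 3 + 8) / 4 = 25/4 = 6.25

Step 2 — sample covariance S[i,j] = (1/(n-1)) · Σ_k (x_{k,i} - mean_i) · (x_{k,j} - mean_j), with n-1 = 3.
  S[X_1,X_1] = ((1.5)·(1.5) + (-0.5)·(-0.5) + (-3.5)·(-3.5) + (2.5)·(2.5)) / 3 = 21/3 = 7
  S[X_1,X_2] = ((1.5)·(-0.25) + (-0.5)·(1.75) + (-3.5)·(-3.25) + (2.5)·(1.75)) / 3 = 14.5/3 = 4.8333
  S[X_2,X_2] = ((-0.25)·(-0.25) + (1.75)·(1.75) + (-3.25)·(-3.25) + (1.75)·(1.75)) / 3 = 16.75/3 = 5.5833

S is symmetric (S[j,i] = S[i,j]). Assembling:

S = [[7, 4.8333],
 [4.8333, 5.5833]]


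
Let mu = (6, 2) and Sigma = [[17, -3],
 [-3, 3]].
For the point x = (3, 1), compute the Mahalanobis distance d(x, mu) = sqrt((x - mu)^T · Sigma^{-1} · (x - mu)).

Step 1 — centre the observation: (x - mu) = (-3, -1).

Step 2 — invert Sigma. det(Sigma) = 17·3 - (-3)² = 42.
  Sigma^{-1} = (1/det) · [[d, -b], [-b, a]] = [[0.0714, 0.0714],
 [0.0714, 0.4048]].

Step 3 — form the quadratic (x - mu)^T · Sigma^{-1} · (x - mu):
  Sigma^{-1} · (x - mu) = (-0.2857, -0.619).
  (x - mu)^T · [Sigma^{-1} · (x - mu)] = (-3)·(-0.2857) + (-1)·(-0.619) = 1.4762.

Step 4 — take square root: d = √(1.4762) ≈ 1.215.

d(x, mu) = √(1.4762) ≈ 1.215


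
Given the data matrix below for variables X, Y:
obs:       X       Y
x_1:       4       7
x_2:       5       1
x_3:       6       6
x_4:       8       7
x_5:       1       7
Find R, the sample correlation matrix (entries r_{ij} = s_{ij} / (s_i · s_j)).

Step 1 — column means:
  mean(X) = (4 + 5 + 6 + 8 + 1) / 5 = 24/5 = 4.8
  mean(Y) = (7 + 1 + 6 + 7 + 7) / 5 = 28/5 = 5.6

Step 2 — sample variances and covariances s[i,j] = (1/(n-1)) · Σ_k (x_{k,i} - mean_i) · (x_{k,j} - mean_j), with n-1 = 4:
  s[X,X] = ((-0.8)·(-0.8) + (0.2)·(0.2) + (1.2)·(1.2) + (3.2)·(3.2) + (-3.8)·(-3.8)) / 4 = 26.8/4 = 6.7
  s[X,Y] = ((-0.8)·(1.4) + (0.2)·(-4.6) + (1.2)·(0.4) + (3.2)·(1.4) + (-3.8)·(1.4)) / 4 = -2.4/4 = -0.6
  s[Y,Y] = ((1.4)·(1.4) + (-4.6)·(-4.6) + (0.4)·(0.4) + (1.4)·(1.4) + (1.4)·(1.4)) / 4 = 27.2/4 = 6.8
  Sample standard deviations s_i = √(s[i,i]):
  s(X) = √(6.7) = 2.5884
  s(Y) = √(6.8) = 2.6077

Step 3 — r_{ij} = s_{ij} / (s_i · s_j):
  r[X,X] = 1 (diagonal).
  r[X,Y] = -0.6 / (2.5884 · 2.6077) = -0.6 / 6.7498 = -0.0889
  r[Y,Y] = 1 (diagonal).

R is symmetric with unit diagonal. Assembling:

R = [[1, -0.0889],
 [-0.0889, 1]]


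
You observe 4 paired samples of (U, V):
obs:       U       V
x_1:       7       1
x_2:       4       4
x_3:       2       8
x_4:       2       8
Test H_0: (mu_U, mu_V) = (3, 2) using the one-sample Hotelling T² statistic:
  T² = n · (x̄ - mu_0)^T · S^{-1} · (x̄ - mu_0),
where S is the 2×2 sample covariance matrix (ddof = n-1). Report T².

Step 1 — sample mean vector:
  mean(U) = (7 + 4 + 2 + 2) / 4 = 15/4 = 3.75
  mean(V) = (1 + 4 + 8 + 8) / 4 = 21/4 = 5.25
  x̄ = (3.75, 5.25),  deviation x̄ - mu_0 = (3.75, 5.25) - (3, 2) = (0.75, 3.25).

Step 2 — sample covariance matrix, S[i,j] = (1/(n-1)) · Σ_k (x_{k,i} - mean_i) · (x_{k,j} - mean_j), divisor n-1 = 3:
  S[U,U] = ((3.25)·(3.25) + (0.25)·(0.25) + (-1.75)·(-1.75) + (-1.75)·(-1.75)) / 3 = 16.75/3 = 5.5833
  S[U,V] = ((3.25)·(-4.25) + (0.25)·(-1.25) + (-1.75)·(2.75) + (-1.75)·(2.75)) / 3 = -23.75/3 = -7.9167
  S[V,V] = ((-4.25)·(-4.25) + (-1.25)·(-1.25) + (2.75)·(2.75) + (2.75)·(2.75)) / 3 = 34.75/3 = 11.5833
  S = [[5.5833, -7.9167],
 [-7.9167, 11.5833]].

Step 3 — invert S. det(S) = 5.5833·11.5833 - (-7.9167)² = 2.
  S^{-1} = (1/det) · [[d, -b], [-b, a]] = [[5.7917, 3.9583],
 [3.9583, 2.7917]].

Step 4 — quadratic form (x̄ - mu_0)^T · S^{-1} · (x̄ - mu_0):
  S^{-1} · (x̄ - mu_0) = (17.2083, 12.0417),
  (x̄ - mu_0)^T · [...] = (0.75)·(17.2083) + (3.25)·(12.0417) = 52.0417.

Step 5 — scale by n: T² = 4 · 52.0417 = 208.1667.

T² ≈ 208.1667


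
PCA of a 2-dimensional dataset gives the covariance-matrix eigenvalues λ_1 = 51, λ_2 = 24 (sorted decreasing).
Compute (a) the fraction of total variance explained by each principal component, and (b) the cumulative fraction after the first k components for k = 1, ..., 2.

Step 1 — total variance = trace(Sigma) = Σ λ_i = 51 + 24 = 75.

Step 2 — fraction explained by component i = λ_i / Σ λ:
  PC1: 51/75 = 0.68
  PC2: 24/75 = 0.32

Step 3 — cumulative fraction after k components = (λ_1 + ... + λ_k) / Σ λ:
  k = 1: 51/75 = 0.68
  k = 2: (51 + 24)/75 = 75/75 = 1

Summary (fraction, with percent):

explained: PC1 0.68 (68%), PC2 0.32 (32%);  cumulative: 0.68, 1


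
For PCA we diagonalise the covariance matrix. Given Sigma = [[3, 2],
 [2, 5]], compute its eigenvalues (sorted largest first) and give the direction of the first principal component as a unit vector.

Step 1 — characteristic polynomial of 2×2 Sigma:
  det(Sigma - λI) = λ² - trace · λ + det = 0.
  trace = 3 + 5 = 8, det = 3·5 - (2)² = 11.
Step 2 — discriminant:
  Δ = trace² - 4·det = 64 - 44 = 20.
Step 3 — eigenvalues:
  λ = (trace ± √Δ)/2 = (8 ± 4.4721)/2,
  λ_1 = 6.2361,  λ_2 = 1.7639.

Step 4 — unit eigenvector for λ_1: solve (Sigma - λ_1 I)v = 0. First row:
  (3 - 6.2361)·v_x + (2)·v_y = 0, i.e. (-3.2361)·v_x + (2)·v_y = 0,
  so v ∝ (b, λ_1 - a) = (2, 3.2361) = u.
  ||u|| = √((2)² + (3.2361)²) = √(14.4721) ≈ 3.8042,
  v_1 = u/||u|| ≈ (0.5257, 0.8507) (||v_1|| = 1).

λ_1 = 6.2361,  λ_2 = 1.7639;  v_1 ≈ (0.5257, 0.8507)


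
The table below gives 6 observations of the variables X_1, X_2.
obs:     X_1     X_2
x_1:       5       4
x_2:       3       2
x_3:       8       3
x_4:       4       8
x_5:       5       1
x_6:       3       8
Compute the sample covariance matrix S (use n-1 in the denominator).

Step 1 — column means:
  mean(X_1) = (5 + 3 + 8 + 4 + 5 + 3) / 6 = 28/6 = 4.6667
  mean(X_2) = (4 + 2 + 3 + 8 + 1 + 8) / 6 = 26/6 = 4.3333

Step 2 — sample covariance S[i,j] = (1/(n-1)) · Σ_k (x_{k,i} - mean_i) · (x_{k,j} - mean_j), with n-1 = 5.
  S[X_1,X_1] = ((0.3333)·(0.3333) + (-1.6667)·(-1.6667) + (3.3333)·(3.3333) + (-0.6667)·(-0.6667) + (0.3333)·(0.3333) + (-1.6667)·(-1.6667)) / 5 = 17.3333/5 = 3.4667
  S[X_1,X_2] = ((0.3333)·(-0.3333) + (-1.6667)·(-2.3333) + (3.3333)·(-1.3333) + (-0.6667)·(3.6667) + (0.3333)·(-3.3333) + (-1.6667)·(3.6667)) / 5 = -10.3333/5 = -2.0667
  S[X_2,X_2] = ((-0.3333)·(-0.3333) + (-2.3333)·(-2.3333) + (-1.3333)·(-1.3333) + (3.6667)·(3.6667) + (-3.3333)·(-3.3333) + (3.6667)·(3.6667)) / 5 = 45.3333/5 = 9.0667

S is symmetric (S[j,i] = S[i,j]). Assembling:

S = [[3.4667, -2.0667],
 [-2.0667, 9.0667]]
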